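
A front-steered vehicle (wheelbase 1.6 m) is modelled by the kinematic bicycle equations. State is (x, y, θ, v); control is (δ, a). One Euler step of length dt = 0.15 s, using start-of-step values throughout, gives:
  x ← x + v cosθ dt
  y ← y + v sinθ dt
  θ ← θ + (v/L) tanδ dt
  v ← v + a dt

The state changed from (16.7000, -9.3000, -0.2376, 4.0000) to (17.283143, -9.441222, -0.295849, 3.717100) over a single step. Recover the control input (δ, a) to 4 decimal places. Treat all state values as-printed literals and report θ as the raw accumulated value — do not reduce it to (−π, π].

a = (v'−v)/dt = (-0.282900)/0.15 = -1.8860
Δθ = θ'−θ = -0.058249;  (v·dt/L) = 4.0000·0.15/1.6 = 0.375000
tan δ = Δθ·L/(v·dt) = -0.155331  →  δ = -0.1541

δ = -0.1541, a = -1.8860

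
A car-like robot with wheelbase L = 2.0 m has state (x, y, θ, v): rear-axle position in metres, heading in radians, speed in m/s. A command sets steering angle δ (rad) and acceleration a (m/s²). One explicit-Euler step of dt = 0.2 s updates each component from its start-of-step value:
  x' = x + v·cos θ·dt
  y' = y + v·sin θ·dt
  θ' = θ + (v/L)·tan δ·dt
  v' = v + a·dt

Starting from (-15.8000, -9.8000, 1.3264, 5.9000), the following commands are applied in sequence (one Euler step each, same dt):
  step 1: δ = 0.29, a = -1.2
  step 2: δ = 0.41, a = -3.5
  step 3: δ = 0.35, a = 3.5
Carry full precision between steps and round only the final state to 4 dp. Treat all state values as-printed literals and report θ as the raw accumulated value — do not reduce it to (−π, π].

(-15.6125, -6.5493, 1.9295, 5.6600)

after step 1 (δ=0.29, a=-1.2): (-15.514475, -8.655065, 1.502464, 5.660000)
after step 2 (δ=0.41, a=-3.5): (-15.437182, -7.525707, 1.748465, 4.960000)
after step 3 (δ=0.35, a=3.5): (-15.612503, -6.549323, 1.929519, 5.660000)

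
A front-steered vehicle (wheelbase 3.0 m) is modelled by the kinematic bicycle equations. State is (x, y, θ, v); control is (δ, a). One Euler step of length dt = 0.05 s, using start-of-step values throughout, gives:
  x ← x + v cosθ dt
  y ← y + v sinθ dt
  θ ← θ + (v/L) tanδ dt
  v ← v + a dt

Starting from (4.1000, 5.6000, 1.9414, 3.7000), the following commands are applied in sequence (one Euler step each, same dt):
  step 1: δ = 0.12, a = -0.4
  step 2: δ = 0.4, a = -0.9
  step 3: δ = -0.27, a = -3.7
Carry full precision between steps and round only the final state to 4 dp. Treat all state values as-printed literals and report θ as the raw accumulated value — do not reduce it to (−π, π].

(3.8936, 6.1106, 1.9580, 3.4500)

after step 1 (δ=0.12, a=-0.4): (4.032997, 5.772440, 1.948836, 3.680000)
after step 2 (δ=0.4, a=-0.9): (3.965083, 5.943448, 1.974767, 3.635000)
after step 3 (δ=-0.27, a=-3.7): (3.893642, 6.110568, 1.958000, 3.450000)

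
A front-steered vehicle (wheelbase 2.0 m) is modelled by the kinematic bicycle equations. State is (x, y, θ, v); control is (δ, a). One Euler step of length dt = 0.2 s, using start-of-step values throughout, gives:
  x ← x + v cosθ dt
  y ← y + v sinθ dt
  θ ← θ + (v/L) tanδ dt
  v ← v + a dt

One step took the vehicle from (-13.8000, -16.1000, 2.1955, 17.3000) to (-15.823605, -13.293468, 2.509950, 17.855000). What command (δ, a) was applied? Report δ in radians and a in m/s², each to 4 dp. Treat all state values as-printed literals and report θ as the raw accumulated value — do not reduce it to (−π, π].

a = (v'−v)/dt = (0.555000)/0.2 = 2.7750
Δθ = θ'−θ = 0.314450;  (v·dt/L) = 17.3000·0.2/2.0 = 1.730000
tan δ = Δθ·L/(v·dt) = 0.181763  →  δ = 0.1798

δ = 0.1798, a = 2.7750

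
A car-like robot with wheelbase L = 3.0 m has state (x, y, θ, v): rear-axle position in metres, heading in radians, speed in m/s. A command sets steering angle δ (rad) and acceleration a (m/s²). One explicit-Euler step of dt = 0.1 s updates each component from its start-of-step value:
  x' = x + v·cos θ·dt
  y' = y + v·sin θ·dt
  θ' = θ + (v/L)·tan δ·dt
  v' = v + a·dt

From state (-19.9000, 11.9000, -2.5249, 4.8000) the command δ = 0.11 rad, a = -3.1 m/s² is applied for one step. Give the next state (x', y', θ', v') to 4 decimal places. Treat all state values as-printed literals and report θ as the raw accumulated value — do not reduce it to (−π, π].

(-20.2916, 11.6224, -2.5072, 4.4900)

x' = -19.9000 + 4.8000·cos(-2.5249)·0.1 = -20.2916
y' = 11.9000 + 4.8000·sin(-2.5249)·0.1 = 11.6224
θ' = -2.5249 + (4.8000/3.0)·tan(0.11)·0.1 = -2.5072
v' = 4.8000 − 3.1000·0.1 = 4.4900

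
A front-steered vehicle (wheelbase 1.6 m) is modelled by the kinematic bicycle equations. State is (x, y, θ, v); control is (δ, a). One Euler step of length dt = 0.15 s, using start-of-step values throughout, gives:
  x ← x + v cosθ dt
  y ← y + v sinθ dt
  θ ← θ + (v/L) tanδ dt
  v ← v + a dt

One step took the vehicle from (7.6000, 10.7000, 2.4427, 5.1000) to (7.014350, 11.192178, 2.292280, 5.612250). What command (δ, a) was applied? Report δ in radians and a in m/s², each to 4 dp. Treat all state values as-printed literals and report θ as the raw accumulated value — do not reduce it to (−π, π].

a = (v'−v)/dt = (0.512250)/0.15 = 3.4150
Δθ = θ'−θ = -0.150420;  (v·dt/L) = 5.1000·0.15/1.6 = 0.478125
tan δ = Δθ·L/(v·dt) = -0.314604  →  δ = -0.3048

δ = -0.3048, a = 3.4150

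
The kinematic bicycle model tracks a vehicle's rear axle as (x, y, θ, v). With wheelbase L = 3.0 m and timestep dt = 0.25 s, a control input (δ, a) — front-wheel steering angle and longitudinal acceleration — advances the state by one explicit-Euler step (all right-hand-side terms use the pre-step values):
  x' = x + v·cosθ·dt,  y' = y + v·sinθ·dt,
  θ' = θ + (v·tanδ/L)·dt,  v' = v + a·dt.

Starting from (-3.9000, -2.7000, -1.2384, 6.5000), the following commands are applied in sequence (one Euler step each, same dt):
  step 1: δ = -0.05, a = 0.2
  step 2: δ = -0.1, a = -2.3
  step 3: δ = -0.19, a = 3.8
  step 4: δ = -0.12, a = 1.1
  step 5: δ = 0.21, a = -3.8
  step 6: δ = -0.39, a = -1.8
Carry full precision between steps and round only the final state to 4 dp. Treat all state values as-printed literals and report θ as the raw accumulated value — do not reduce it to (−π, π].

after step 1 (δ=-0.05, a=0.2): (-3.369748, -4.236053, -1.265506, 6.550000)
after step 2 (δ=-0.1, a=-2.3): (-2.877564, -5.797834, -1.320272, 5.975000)
after step 3 (δ=-0.19, a=3.8): (-2.507245, -7.244953, -1.416031, 6.925000)
after step 4 (δ=-0.12, a=1.1): (-2.240377, -8.955511, -1.485616, 7.200000)
after step 5 (δ=0.21, a=-3.8): (-2.087237, -10.748984, -1.357730, 6.250000)
after step 6 (δ=-0.39, a=-1.8): (-1.756834, -12.276152, -1.571821, 5.800000)

(-1.7568, -12.2762, -1.5718, 5.8000)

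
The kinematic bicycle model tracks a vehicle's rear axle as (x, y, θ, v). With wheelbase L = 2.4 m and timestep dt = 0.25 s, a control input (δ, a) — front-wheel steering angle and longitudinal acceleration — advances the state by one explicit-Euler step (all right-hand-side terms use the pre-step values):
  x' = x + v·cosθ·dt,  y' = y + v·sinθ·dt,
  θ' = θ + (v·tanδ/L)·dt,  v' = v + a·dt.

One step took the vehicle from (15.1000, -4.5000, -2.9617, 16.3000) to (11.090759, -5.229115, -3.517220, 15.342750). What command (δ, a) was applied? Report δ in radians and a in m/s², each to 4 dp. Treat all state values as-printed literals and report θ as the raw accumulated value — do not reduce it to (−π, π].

a = (v'−v)/dt = (-0.957250)/0.25 = -3.8290
Δθ = θ'−θ = -0.555520;  (v·dt/L) = 16.3000·0.25/2.4 = 1.697917
tan δ = Δθ·L/(v·dt) = -0.327177  →  δ = -0.3162

δ = -0.3162, a = -3.8290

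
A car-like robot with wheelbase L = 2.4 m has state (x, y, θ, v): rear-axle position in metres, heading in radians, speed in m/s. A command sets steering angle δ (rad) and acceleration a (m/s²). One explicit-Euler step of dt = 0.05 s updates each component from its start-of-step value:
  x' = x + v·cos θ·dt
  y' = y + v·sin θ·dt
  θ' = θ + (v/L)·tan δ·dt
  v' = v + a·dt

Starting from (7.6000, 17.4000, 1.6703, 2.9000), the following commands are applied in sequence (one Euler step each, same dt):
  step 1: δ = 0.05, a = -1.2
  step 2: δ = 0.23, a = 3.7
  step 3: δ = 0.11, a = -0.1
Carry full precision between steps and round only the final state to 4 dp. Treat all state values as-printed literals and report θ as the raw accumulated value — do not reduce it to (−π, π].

(7.5535, 17.8358, 1.6941, 3.0200)

after step 1 (δ=0.05, a=-1.2): (7.585596, 17.544283, 1.673323, 2.840000)
after step 2 (δ=0.23, a=3.7): (7.571062, 17.685537, 1.687177, 3.025000)
after step 3 (δ=0.11, a=-0.1): (7.553500, 17.835764, 1.694137, 3.020000)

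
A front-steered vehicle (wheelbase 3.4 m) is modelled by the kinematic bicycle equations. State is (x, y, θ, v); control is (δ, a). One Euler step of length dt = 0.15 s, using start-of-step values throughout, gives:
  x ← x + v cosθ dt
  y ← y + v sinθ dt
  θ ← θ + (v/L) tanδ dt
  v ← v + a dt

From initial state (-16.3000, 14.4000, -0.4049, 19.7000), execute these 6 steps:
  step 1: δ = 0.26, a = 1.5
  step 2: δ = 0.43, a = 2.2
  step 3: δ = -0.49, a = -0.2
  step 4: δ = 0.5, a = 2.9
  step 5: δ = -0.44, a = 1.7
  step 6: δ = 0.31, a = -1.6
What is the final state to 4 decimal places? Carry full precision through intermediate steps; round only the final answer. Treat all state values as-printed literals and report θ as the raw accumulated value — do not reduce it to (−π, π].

after step 1 (δ=0.26, a=1.5): (-13.583936, 13.235946, -0.173696, 19.925000)
after step 2 (δ=0.43, a=2.2): (-10.640158, 12.719419, 0.229452, 20.255000)
after step 3 (δ=-0.49, a=-0.2): (-7.681538, 13.410451, -0.247185, 20.225000)
after step 4 (δ=0.5, a=2.9): (-4.739998, 12.668166, 0.240269, 20.660000)
after step 5 (δ=-0.44, a=1.7): (-1.730021, 13.405617, -0.188833, 20.915000)
after step 6 (δ=0.31, a=-1.6): (1.351461, 12.816715, 0.106740, 20.675000)

(1.3515, 12.8167, 0.1067, 20.6750)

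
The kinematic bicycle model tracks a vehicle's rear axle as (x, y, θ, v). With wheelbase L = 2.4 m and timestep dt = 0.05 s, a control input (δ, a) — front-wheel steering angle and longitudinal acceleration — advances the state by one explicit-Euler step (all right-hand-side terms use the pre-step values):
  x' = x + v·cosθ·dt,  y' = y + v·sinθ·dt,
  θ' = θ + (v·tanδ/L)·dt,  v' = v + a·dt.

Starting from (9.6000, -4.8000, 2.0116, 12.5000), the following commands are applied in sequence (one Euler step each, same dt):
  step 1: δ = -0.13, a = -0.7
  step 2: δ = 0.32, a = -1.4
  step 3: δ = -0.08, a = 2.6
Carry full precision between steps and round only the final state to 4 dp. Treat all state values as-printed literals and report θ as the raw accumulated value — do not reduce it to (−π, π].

after step 1 (δ=-0.13, a=-0.7): (9.333333, -4.234744, 1.977554, 12.465000)
after step 2 (δ=0.32, a=-1.4): (9.086755, -3.662346, 2.063612, 12.395000)
after step 3 (δ=-0.08, a=2.6): (8.793546, -3.116344, 2.042909, 12.525000)

(8.7935, -3.1163, 2.0429, 12.5250)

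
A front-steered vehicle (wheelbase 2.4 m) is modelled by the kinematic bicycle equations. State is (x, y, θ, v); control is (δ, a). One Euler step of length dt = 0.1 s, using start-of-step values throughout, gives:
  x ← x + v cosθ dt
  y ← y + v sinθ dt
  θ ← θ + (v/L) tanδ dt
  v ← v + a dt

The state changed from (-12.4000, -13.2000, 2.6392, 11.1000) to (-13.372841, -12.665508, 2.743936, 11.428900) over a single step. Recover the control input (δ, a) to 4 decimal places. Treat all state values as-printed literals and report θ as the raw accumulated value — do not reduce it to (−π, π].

δ = 0.2227, a = 3.2890

a = (v'−v)/dt = (0.328900)/0.1 = 3.2890
Δθ = θ'−θ = 0.104736;  (v·dt/L) = 11.1000·0.1/2.4 = 0.462500
tan δ = Δθ·L/(v·dt) = 0.226456  →  δ = 0.2227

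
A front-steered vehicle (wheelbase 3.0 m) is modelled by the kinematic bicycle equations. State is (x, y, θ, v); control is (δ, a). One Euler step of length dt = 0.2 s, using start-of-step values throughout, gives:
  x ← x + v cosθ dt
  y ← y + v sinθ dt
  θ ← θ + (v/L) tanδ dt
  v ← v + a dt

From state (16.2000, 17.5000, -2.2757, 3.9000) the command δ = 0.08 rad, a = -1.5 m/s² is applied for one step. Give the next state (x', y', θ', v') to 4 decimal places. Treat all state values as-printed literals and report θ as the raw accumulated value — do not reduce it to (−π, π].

x' = 16.2000 + 3.9000·cos(-2.2757)·0.2 = 15.6946
y' = 17.5000 + 3.9000·sin(-2.2757)·0.2 = 16.9059
θ' = -2.2757 + (3.9000/3.0)·tan(0.08)·0.2 = -2.2549
v' = 3.9000 − 1.5000·0.2 = 3.6000

(15.6946, 16.9059, -2.2549, 3.6000)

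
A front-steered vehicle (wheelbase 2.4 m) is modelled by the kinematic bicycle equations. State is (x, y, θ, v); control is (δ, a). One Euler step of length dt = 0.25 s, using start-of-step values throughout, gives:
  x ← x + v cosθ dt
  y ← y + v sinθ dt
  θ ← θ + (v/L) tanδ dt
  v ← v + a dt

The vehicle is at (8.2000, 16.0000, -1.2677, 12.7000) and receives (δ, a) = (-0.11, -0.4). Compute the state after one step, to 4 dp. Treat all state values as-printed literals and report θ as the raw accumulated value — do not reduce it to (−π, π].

(9.1477, 12.9697, -1.4138, 12.6000)

x' = 8.2000 + 12.7000·cos(-1.2677)·0.25 = 9.1477
y' = 16.0000 + 12.7000·sin(-1.2677)·0.25 = 12.9697
θ' = -1.2677 + (12.7000/2.4)·tan(-0.11)·0.25 = -1.4138
v' = 12.7000 − 0.4000·0.25 = 12.6000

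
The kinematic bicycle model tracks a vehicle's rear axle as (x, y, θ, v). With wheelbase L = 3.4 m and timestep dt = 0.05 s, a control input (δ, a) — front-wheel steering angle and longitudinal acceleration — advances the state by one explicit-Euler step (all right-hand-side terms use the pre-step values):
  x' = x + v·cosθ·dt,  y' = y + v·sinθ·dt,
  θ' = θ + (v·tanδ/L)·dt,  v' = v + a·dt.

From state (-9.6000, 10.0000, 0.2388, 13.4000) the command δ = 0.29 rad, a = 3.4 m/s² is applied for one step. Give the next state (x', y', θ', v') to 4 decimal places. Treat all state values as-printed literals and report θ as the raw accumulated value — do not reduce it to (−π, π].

(-8.9490, 10.1585, 0.2976, 13.5700)

x' = -9.6000 + 13.4000·cos(0.2388)·0.05 = -8.9490
y' = 10.0000 + 13.4000·sin(0.2388)·0.05 = 10.1585
θ' = 0.2388 + (13.4000/3.4)·tan(0.29)·0.05 = 0.2976
v' = 13.4000 + 3.4000·0.05 = 13.5700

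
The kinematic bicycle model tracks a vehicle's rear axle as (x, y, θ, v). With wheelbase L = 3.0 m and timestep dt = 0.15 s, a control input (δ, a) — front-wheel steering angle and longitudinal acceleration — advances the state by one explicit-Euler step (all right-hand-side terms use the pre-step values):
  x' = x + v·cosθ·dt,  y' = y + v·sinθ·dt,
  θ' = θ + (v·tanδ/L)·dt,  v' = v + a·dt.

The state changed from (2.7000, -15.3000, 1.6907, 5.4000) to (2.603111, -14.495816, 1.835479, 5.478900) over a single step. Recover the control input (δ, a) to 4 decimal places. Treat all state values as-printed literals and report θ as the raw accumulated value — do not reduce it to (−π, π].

δ = 0.4922, a = 0.5260

a = (v'−v)/dt = (0.078900)/0.15 = 0.5260
Δθ = θ'−θ = 0.144779;  (v·dt/L) = 5.4000·0.15/3.0 = 0.270000
tan δ = Δθ·L/(v·dt) = 0.536219  →  δ = 0.4922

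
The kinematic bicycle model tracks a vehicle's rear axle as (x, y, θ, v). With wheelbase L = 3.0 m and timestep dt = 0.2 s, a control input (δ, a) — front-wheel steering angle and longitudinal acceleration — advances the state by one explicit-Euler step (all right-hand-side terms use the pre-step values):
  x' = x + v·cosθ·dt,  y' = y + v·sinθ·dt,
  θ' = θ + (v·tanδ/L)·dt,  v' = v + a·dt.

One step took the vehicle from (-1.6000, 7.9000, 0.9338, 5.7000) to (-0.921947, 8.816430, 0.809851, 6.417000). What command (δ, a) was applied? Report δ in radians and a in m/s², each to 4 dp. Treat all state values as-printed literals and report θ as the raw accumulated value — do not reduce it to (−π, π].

δ = -0.3153, a = 3.5850

a = (v'−v)/dt = (0.717000)/0.2 = 3.5850
Δθ = θ'−θ = -0.123949;  (v·dt/L) = 5.7000·0.2/3.0 = 0.380000
tan δ = Δθ·L/(v·dt) = -0.326182  →  δ = -0.3153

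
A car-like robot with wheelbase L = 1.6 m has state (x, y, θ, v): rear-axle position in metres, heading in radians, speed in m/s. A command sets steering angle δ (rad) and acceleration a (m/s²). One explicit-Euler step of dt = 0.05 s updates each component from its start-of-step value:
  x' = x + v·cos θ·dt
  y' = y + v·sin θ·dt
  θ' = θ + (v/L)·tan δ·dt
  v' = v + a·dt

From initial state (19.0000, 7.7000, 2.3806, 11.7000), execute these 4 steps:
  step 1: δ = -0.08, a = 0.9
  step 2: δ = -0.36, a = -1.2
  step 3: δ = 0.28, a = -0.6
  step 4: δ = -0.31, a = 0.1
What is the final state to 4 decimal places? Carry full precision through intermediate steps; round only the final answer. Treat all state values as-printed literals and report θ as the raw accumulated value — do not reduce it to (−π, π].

after step 1 (δ=-0.08, a=0.9): (18.576371, 8.103440, 2.351287, 11.745000)
after step 2 (δ=-0.36, a=-1.2): (18.163165, 8.520721, 2.213136, 11.685000)
after step 3 (δ=0.28, a=-0.6): (17.813159, 8.988528, 2.318138, 11.655000)
after step 4 (δ=-0.31, a=0.1): (17.417068, 9.415974, 2.201469, 11.660000)

(17.4171, 9.4160, 2.2015, 11.6600)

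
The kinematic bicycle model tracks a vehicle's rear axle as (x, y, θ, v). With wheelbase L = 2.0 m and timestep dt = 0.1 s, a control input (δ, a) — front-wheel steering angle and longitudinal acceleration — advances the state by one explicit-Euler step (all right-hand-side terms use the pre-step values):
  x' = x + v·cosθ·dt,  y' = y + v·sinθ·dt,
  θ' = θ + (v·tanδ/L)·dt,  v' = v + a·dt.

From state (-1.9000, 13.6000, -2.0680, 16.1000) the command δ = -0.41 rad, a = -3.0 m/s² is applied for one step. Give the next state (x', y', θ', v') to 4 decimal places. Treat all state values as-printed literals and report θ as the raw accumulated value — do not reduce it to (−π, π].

x' = -1.9000 + 16.1000·cos(-2.0680)·0.1 = -2.6679
y' = 13.6000 + 16.1000·sin(-2.0680)·0.1 = 12.1849
θ' = -2.0680 + (16.1000/2.0)·tan(-0.41)·0.1 = -2.4179
v' = 16.1000 − 3.0000·0.1 = 15.8000

(-2.6679, 12.1849, -2.4179, 15.8000)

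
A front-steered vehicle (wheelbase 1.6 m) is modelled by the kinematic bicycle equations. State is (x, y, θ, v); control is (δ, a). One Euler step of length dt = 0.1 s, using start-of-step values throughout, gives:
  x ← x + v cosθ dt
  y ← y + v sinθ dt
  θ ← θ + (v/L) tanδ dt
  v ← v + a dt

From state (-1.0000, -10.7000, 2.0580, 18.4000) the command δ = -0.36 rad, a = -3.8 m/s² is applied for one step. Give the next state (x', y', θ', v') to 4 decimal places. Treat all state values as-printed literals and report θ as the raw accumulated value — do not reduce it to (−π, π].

x' = -1.0000 + 18.4000·cos(2.0580)·0.1 = -1.8614
y' = -10.7000 + 18.4000·sin(2.0580)·0.1 = -9.0741
θ' = 2.0580 + (18.4000/1.6)·tan(-0.36)·0.1 = 1.6251
v' = 18.4000 − 3.8000·0.1 = 18.0200

(-1.8614, -9.0741, 1.6251, 18.0200)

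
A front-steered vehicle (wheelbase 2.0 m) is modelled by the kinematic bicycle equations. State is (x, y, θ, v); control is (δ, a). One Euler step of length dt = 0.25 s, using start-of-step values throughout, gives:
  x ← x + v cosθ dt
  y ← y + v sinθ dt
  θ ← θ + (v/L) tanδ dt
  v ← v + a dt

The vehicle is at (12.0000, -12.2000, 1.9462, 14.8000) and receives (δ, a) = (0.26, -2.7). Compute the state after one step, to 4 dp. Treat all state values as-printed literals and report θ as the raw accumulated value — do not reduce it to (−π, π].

(10.6434, -8.7577, 2.4383, 14.1250)

x' = 12.0000 + 14.8000·cos(1.9462)·0.25 = 10.6434
y' = -12.2000 + 14.8000·sin(1.9462)·0.25 = -8.7577
θ' = 1.9462 + (14.8000/2.0)·tan(0.26)·0.25 = 2.4383
v' = 14.8000 − 2.7000·0.25 = 14.1250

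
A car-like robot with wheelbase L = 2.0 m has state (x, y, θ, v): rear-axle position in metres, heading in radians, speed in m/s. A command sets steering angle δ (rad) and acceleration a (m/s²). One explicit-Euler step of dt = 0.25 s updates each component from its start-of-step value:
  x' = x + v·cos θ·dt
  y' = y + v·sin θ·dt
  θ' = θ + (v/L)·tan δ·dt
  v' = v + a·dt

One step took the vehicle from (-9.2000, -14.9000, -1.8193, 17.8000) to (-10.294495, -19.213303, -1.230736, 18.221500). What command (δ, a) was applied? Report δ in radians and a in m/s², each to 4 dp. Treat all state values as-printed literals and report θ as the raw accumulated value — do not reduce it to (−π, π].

a = (v'−v)/dt = (0.421500)/0.25 = 1.6860
Δθ = θ'−θ = 0.588564;  (v·dt/L) = 17.8000·0.25/2.0 = 2.225000
tan δ = Δθ·L/(v·dt) = 0.264523  →  δ = 0.2586

δ = 0.2586, a = 1.6860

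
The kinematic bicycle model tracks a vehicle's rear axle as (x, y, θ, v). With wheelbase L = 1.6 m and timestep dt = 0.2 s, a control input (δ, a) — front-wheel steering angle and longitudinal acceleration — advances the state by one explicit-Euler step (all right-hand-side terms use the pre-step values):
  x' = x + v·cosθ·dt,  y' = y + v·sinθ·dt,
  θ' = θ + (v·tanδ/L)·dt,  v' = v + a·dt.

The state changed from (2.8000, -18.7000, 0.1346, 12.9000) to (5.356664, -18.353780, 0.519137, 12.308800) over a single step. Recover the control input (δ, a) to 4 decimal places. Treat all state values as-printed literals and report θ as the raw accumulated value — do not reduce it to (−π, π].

a = (v'−v)/dt = (-0.591200)/0.2 = -2.9560
Δθ = θ'−θ = 0.384537;  (v·dt/L) = 12.9000·0.2/1.6 = 1.612500
tan δ = Δθ·L/(v·dt) = 0.238473  →  δ = 0.2341

δ = 0.2341, a = -2.9560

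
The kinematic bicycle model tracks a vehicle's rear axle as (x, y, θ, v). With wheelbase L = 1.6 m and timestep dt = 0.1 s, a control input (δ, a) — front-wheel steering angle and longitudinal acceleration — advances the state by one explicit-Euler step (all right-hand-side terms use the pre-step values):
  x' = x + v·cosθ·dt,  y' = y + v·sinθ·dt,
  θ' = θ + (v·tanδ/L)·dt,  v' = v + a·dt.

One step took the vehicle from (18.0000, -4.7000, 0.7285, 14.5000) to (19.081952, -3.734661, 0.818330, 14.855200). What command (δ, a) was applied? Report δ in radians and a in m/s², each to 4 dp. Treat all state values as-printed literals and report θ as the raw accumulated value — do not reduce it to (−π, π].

a = (v'−v)/dt = (0.355200)/0.1 = 3.5520
Δθ = θ'−θ = 0.089830;  (v·dt/L) = 14.5000·0.1/1.6 = 0.906250
tan δ = Δθ·L/(v·dt) = 0.099123  →  δ = 0.0988

δ = 0.0988, a = 3.5520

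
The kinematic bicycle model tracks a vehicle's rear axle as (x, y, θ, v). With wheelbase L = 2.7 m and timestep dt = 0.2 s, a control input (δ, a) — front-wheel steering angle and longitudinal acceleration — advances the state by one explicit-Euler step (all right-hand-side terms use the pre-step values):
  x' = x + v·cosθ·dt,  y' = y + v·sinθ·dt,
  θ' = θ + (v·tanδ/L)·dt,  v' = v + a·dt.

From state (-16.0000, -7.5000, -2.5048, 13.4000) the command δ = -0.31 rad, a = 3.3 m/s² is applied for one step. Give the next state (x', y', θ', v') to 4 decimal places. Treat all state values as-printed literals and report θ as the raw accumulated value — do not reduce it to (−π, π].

x' = -16.0000 + 13.4000·cos(-2.5048)·0.2 = -18.1547
y' = -7.5000 + 13.4000·sin(-2.5048)·0.2 = -9.0936
θ' = -2.5048 + (13.4000/2.7)·tan(-0.31)·0.2 = -2.8228
v' = 13.4000 + 3.3000·0.2 = 14.0600

(-18.1547, -9.0936, -2.8228, 14.0600)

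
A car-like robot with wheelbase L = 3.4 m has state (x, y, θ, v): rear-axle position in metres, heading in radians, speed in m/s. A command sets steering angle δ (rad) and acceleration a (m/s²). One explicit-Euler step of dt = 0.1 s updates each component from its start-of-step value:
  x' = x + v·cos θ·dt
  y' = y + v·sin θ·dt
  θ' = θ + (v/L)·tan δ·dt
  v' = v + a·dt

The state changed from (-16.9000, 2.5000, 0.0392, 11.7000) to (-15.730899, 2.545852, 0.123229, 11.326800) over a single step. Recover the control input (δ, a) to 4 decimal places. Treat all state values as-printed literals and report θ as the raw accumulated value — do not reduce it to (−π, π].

δ = 0.2395, a = -3.7320

a = (v'−v)/dt = (-0.373200)/0.1 = -3.7320
Δθ = θ'−θ = 0.084029;  (v·dt/L) = 11.7000·0.1/3.4 = 0.344118
tan δ = Δθ·L/(v·dt) = 0.244187  →  δ = 0.2395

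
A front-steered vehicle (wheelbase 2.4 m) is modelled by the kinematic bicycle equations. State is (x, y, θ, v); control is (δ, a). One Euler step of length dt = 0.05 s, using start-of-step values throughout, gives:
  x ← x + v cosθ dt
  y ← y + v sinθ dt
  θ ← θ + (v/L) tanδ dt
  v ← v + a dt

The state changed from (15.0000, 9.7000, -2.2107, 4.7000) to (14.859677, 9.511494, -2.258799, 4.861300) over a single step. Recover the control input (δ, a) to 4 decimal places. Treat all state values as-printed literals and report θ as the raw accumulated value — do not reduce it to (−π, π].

δ = -0.4566, a = 3.2260

a = (v'−v)/dt = (0.161300)/0.05 = 3.2260
Δθ = θ'−θ = -0.048099;  (v·dt/L) = 4.7000·0.05/2.4 = 0.097917
tan δ = Δθ·L/(v·dt) = -0.491224  →  δ = -0.4566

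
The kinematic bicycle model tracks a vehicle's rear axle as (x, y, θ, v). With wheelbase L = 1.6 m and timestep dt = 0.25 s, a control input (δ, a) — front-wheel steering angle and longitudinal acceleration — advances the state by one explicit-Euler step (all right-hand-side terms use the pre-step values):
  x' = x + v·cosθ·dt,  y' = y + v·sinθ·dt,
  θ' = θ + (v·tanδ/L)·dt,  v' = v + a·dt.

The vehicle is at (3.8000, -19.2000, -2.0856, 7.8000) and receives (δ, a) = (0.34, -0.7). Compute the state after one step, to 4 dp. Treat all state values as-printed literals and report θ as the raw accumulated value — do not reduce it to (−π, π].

x' = 3.8000 + 7.8000·cos(-2.0856)·0.25 = 2.8399
y' = -19.2000 + 7.8000·sin(-2.0856)·0.25 = -20.8973
θ' = -2.0856 + (7.8000/1.6)·tan(0.34)·0.25 = -1.6545
v' = 7.8000 − 0.7000·0.25 = 7.6250

(2.8399, -20.8973, -1.6545, 7.6250)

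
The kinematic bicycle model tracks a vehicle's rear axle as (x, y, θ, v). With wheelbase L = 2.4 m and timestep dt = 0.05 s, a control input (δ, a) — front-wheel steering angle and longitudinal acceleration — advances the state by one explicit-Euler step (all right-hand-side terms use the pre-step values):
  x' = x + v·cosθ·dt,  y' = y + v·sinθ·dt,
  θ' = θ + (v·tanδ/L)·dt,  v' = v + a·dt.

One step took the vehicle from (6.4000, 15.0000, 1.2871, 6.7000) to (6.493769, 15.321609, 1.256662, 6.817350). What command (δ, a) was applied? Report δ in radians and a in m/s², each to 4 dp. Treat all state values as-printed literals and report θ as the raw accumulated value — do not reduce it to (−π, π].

a = (v'−v)/dt = (0.117350)/0.05 = 2.3470
Δθ = θ'−θ = -0.030438;  (v·dt/L) = 6.7000·0.05/2.4 = 0.139583
tan δ = Δθ·L/(v·dt) = -0.218063  →  δ = -0.2147

δ = -0.2147, a = 2.3470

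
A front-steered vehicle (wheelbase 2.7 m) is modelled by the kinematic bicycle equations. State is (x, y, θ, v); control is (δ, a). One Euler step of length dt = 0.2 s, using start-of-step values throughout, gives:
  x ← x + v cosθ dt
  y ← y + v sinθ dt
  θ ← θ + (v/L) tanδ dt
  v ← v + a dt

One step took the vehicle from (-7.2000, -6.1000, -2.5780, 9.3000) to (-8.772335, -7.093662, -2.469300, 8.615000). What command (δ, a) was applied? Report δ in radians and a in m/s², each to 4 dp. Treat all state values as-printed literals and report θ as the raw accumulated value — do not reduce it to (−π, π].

a = (v'−v)/dt = (-0.685000)/0.2 = -3.4250
Δθ = θ'−θ = 0.108700;  (v·dt/L) = 9.3000·0.2/2.7 = 0.688889
tan δ = Δθ·L/(v·dt) = 0.157790  →  δ = 0.1565

δ = 0.1565, a = -3.4250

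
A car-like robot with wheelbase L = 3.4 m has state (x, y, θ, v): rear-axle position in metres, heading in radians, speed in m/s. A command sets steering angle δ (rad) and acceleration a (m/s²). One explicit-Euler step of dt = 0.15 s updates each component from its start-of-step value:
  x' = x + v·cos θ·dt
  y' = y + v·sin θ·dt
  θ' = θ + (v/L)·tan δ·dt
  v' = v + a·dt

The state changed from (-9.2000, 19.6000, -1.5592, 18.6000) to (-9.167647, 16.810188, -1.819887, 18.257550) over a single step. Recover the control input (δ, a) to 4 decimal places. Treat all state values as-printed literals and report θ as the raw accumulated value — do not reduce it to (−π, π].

δ = -0.3076, a = -2.2830

a = (v'−v)/dt = (-0.342450)/0.15 = -2.2830
Δθ = θ'−θ = -0.260687;  (v·dt/L) = 18.6000·0.15/3.4 = 0.820588
tan δ = Δθ·L/(v·dt) = -0.317683  →  δ = -0.3076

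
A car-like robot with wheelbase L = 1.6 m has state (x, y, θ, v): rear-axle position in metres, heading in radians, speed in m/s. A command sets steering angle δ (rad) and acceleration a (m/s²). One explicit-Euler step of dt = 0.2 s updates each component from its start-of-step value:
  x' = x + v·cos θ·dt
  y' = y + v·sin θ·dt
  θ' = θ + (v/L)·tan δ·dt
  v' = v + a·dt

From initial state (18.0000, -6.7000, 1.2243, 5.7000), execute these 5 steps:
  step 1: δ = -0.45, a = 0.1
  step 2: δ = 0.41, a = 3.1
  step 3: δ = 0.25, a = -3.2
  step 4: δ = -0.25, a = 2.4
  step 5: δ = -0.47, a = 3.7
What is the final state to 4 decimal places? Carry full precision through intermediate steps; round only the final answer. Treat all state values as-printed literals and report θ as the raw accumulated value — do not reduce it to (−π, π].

(20.2223, -1.2893, 0.8189, 6.9200)

after step 1 (δ=-0.45, a=0.1): (18.387149, -5.627752, 0.880123, 5.720000)
after step 2 (δ=0.41, a=3.1): (19.115941, -4.745937, 1.190885, 6.340000)
after step 3 (δ=0.25, a=-3.2): (19.586165, -3.568349, 1.393243, 5.700000)
after step 4 (δ=-0.25, a=2.4): (19.787513, -2.446271, 1.211312, 6.180000)
after step 5 (δ=-0.47, a=3.7): (20.222328, -1.289278, 0.818908, 6.920000)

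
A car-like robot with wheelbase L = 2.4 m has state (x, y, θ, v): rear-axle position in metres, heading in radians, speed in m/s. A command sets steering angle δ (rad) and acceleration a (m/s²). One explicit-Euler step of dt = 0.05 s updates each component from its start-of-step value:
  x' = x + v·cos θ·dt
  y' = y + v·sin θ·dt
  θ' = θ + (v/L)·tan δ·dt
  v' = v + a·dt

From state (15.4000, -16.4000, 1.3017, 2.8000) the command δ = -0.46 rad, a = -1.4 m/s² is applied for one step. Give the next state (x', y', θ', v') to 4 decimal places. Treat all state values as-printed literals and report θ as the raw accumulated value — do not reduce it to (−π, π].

x' = 15.4000 + 2.8000·cos(1.3017)·0.05 = 15.4372
y' = -16.4000 + 2.8000·sin(1.3017)·0.05 = -16.2650
θ' = 1.3017 + (2.8000/2.4)·tan(-0.46)·0.05 = 1.2728
v' = 2.8000 − 1.4000·0.05 = 2.7300

(15.4372, -16.2650, 1.2728, 2.7300)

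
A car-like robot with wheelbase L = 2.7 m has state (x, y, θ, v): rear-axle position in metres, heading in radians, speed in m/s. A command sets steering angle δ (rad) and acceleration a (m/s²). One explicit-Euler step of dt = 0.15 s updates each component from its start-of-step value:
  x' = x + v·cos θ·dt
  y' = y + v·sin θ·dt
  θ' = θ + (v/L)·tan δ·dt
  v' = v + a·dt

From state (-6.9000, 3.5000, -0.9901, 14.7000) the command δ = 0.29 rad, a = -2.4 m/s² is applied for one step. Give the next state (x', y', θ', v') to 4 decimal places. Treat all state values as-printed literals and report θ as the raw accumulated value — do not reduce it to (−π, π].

x' = -6.9000 + 14.7000·cos(-0.9901)·0.15 = -5.6903
y' = 3.5000 + 14.7000·sin(-0.9901)·0.15 = 1.6564
θ' = -0.9901 + (14.7000/2.7)·tan(0.29)·0.15 = -0.7464
v' = 14.7000 − 2.4000·0.15 = 14.3400

(-5.6903, 1.6564, -0.7464, 14.3400)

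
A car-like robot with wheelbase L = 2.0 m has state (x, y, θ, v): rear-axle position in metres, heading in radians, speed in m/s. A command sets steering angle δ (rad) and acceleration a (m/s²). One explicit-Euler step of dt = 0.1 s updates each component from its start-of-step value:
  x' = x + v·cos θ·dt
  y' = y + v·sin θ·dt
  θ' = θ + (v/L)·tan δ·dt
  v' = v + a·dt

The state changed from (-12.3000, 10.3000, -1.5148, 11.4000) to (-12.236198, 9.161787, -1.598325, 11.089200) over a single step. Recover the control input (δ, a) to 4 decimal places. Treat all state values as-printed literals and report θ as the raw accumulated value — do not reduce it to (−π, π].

δ = -0.1455, a = -3.1080

a = (v'−v)/dt = (-0.310800)/0.1 = -3.1080
Δθ = θ'−θ = -0.083525;  (v·dt/L) = 11.4000·0.1/2.0 = 0.570000
tan δ = Δθ·L/(v·dt) = -0.146535  →  δ = -0.1455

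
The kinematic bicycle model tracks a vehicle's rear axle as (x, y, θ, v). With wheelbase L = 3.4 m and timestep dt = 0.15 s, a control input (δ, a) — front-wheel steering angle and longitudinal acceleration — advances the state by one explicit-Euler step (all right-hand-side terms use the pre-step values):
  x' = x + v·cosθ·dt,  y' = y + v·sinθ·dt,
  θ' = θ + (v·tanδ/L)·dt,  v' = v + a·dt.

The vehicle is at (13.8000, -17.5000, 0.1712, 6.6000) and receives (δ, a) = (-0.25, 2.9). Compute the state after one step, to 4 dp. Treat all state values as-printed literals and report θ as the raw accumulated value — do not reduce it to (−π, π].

(14.7755, -17.3313, 0.0969, 7.0350)

x' = 13.8000 + 6.6000·cos(0.1712)·0.15 = 14.7755
y' = -17.5000 + 6.6000·sin(0.1712)·0.15 = -17.3313
θ' = 0.1712 + (6.6000/3.4)·tan(-0.25)·0.15 = 0.0969
v' = 6.6000 + 2.9000·0.15 = 7.0350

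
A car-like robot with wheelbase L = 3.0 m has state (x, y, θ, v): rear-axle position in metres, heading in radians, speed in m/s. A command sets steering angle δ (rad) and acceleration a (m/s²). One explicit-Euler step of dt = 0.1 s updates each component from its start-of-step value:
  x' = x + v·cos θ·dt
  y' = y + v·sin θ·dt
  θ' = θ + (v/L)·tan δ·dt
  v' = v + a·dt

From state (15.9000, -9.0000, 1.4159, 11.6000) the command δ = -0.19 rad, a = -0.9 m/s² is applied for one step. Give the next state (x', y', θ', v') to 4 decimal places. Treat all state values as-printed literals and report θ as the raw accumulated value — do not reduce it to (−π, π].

x' = 15.9000 + 11.6000·cos(1.4159)·0.1 = 16.0790
y' = -9.0000 + 11.6000·sin(1.4159)·0.1 = -7.8539
θ' = 1.4159 + (11.6000/3.0)·tan(-0.19)·0.1 = 1.3415
v' = 11.6000 − 0.9000·0.1 = 11.5100

(16.0790, -7.8539, 1.3415, 11.5100)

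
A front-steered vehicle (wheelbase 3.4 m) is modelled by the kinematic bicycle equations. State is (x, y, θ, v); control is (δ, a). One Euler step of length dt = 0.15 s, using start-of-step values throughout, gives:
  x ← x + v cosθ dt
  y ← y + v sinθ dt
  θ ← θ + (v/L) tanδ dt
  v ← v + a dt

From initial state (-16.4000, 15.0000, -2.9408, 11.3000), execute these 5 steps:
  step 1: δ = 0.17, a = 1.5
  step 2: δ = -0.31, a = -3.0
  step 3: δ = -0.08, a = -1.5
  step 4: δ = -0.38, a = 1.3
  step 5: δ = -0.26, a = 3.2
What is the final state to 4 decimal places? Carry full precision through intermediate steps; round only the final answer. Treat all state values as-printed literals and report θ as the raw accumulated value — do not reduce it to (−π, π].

(-24.6369, 14.0086, -3.3781, 11.5250)

after step 1 (δ=0.17, a=1.5): (-18.060945, 14.661939, -2.855224, 11.525000)
after step 2 (δ=-0.31, a=-3.0): (-19.719294, 14.173618, -3.018096, 11.075000)
after step 3 (δ=-0.08, a=-1.5): (-21.367892, 13.968981, -3.057268, 10.850000)
after step 4 (δ=-0.38, a=1.3): (-22.989609, 13.831905, -3.248458, 11.045000)
after step 5 (δ=-0.26, a=3.2): (-24.636908, 14.008617, -3.378085, 11.525000)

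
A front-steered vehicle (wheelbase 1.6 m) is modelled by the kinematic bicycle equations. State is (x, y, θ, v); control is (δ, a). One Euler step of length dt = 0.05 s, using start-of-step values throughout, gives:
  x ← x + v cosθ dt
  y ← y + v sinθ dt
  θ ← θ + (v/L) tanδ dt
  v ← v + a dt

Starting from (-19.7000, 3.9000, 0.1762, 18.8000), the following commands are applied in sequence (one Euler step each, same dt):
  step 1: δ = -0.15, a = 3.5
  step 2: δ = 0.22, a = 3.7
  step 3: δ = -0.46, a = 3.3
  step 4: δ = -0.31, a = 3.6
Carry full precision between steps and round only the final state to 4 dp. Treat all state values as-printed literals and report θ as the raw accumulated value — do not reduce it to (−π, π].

after step 1 (δ=-0.15, a=3.5): (-18.774554, 4.064772, 0.087408, 18.975000)
after step 2 (δ=0.22, a=3.7): (-17.829426, 4.147595, 0.220007, 19.160000)
after step 3 (δ=-0.46, a=3.3): (-16.894518, 4.356666, -0.076643, 19.325000)
after step 4 (δ=-0.31, a=3.6): (-15.931104, 4.282683, -0.270090, 19.505000)

(-15.9311, 4.2827, -0.2701, 19.5050)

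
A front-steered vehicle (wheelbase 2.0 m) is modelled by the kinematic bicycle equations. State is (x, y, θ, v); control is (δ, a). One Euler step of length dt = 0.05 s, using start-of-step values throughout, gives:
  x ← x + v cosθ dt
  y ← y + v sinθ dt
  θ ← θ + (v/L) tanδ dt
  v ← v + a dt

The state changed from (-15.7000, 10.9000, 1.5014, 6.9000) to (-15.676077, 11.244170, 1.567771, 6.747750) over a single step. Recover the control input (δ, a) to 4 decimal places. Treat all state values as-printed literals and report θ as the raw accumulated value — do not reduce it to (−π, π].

δ = 0.3673, a = -3.0450

a = (v'−v)/dt = (-0.152250)/0.05 = -3.0450
Δθ = θ'−θ = 0.066371;  (v·dt/L) = 6.9000·0.05/2.0 = 0.172500
tan δ = Δθ·L/(v·dt) = 0.384759  →  δ = 0.3673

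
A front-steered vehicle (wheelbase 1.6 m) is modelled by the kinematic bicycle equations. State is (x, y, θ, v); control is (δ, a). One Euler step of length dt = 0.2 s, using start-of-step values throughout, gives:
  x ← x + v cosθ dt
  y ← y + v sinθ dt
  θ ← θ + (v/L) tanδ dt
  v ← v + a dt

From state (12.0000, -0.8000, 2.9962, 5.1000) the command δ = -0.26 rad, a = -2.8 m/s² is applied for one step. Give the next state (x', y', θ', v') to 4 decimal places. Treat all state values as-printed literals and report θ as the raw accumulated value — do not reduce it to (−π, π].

(10.9908, -0.6522, 2.8266, 4.5400)

x' = 12.0000 + 5.1000·cos(2.9962)·0.2 = 10.9908
y' = -0.8000 + 5.1000·sin(2.9962)·0.2 = -0.6522
θ' = 2.9962 + (5.1000/1.6)·tan(-0.26)·0.2 = 2.8266
v' = 5.1000 − 2.8000·0.2 = 4.5400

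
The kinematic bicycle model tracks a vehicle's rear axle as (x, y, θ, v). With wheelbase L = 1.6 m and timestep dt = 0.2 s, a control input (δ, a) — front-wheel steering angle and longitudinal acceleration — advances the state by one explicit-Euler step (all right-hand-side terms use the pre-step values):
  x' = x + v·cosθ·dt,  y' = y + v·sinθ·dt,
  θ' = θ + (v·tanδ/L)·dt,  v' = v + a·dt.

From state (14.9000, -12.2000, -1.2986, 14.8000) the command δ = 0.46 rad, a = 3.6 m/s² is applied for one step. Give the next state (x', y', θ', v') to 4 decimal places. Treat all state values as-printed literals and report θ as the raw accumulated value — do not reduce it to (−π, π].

(15.6958, -15.0510, -0.3820, 15.5200)

x' = 14.9000 + 14.8000·cos(-1.2986)·0.2 = 15.6958
y' = -12.2000 + 14.8000·sin(-1.2986)·0.2 = -15.0510
θ' = -1.2986 + (14.8000/1.6)·tan(0.46)·0.2 = -0.3820
v' = 14.8000 + 3.6000·0.2 = 15.5200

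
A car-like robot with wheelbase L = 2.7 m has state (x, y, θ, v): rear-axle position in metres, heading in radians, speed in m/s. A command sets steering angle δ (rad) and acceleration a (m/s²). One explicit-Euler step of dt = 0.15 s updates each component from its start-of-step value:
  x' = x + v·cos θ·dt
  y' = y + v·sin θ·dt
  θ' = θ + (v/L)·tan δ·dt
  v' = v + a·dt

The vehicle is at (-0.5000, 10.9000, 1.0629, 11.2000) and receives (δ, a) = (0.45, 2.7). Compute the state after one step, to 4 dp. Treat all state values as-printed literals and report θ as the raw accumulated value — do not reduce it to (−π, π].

(0.3171, 12.3679, 1.3635, 11.6050)

x' = -0.5000 + 11.2000·cos(1.0629)·0.15 = 0.3171
y' = 10.9000 + 11.2000·sin(1.0629)·0.15 = 12.3679
θ' = 1.0629 + (11.2000/2.7)·tan(0.45)·0.15 = 1.3635
v' = 11.2000 + 2.7000·0.15 = 11.6050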